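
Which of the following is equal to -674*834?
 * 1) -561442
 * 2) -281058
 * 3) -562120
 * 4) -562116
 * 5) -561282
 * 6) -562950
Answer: 4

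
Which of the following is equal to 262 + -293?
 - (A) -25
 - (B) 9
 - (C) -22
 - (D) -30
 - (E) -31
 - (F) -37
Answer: E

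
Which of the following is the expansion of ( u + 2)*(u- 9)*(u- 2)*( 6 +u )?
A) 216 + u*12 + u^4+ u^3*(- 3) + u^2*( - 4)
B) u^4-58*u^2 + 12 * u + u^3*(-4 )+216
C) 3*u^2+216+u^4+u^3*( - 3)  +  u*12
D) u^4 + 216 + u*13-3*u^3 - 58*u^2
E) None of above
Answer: E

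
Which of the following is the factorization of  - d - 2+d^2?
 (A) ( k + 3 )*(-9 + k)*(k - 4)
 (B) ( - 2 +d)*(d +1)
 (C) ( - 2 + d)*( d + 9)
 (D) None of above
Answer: B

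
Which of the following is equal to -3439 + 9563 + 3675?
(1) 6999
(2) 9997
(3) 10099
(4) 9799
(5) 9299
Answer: 4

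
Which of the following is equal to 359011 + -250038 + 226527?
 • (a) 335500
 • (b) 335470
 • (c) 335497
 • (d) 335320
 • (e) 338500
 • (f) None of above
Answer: a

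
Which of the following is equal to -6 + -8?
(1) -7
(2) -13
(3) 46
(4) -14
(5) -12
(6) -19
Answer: 4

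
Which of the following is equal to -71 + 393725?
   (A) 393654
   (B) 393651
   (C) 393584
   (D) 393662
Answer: A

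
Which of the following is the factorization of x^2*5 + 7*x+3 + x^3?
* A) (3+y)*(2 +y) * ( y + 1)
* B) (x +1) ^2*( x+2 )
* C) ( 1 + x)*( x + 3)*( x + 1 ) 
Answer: C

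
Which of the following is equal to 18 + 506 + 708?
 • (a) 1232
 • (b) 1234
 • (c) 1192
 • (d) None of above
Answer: a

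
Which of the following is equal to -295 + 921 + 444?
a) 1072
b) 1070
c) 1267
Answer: b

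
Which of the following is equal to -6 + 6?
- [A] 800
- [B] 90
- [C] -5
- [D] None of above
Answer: D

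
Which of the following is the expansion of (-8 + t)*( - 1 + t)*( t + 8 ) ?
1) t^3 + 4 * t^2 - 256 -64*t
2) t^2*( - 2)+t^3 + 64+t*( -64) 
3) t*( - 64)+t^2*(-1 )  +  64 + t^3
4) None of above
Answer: 3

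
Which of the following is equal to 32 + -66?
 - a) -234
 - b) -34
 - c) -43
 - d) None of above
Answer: b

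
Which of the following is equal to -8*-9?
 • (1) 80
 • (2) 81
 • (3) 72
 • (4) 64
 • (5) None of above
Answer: 3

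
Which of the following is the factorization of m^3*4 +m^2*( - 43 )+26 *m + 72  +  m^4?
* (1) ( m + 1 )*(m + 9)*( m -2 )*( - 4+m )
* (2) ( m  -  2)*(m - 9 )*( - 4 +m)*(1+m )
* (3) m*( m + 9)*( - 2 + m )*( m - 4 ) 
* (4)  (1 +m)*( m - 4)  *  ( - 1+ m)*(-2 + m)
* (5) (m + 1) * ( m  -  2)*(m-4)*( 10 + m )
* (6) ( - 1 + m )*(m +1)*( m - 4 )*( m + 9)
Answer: 1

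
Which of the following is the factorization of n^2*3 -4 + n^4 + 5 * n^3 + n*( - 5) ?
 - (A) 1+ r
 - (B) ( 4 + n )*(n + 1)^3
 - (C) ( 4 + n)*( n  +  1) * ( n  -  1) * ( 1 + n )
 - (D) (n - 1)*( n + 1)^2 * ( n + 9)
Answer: C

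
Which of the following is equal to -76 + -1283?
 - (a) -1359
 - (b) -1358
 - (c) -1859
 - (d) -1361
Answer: a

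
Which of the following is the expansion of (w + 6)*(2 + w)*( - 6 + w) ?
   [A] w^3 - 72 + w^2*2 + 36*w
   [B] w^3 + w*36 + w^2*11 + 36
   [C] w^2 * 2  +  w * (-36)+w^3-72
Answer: C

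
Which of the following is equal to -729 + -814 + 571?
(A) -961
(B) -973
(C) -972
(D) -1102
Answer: C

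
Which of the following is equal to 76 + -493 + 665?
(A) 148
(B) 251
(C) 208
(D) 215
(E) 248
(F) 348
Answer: E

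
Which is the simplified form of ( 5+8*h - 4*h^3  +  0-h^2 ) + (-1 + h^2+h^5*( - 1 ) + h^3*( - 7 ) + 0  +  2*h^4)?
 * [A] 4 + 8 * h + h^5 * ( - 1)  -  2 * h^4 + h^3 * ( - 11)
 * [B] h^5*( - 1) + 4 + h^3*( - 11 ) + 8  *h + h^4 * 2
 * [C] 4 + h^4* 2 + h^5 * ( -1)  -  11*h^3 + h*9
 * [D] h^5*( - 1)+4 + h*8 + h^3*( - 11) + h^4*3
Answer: B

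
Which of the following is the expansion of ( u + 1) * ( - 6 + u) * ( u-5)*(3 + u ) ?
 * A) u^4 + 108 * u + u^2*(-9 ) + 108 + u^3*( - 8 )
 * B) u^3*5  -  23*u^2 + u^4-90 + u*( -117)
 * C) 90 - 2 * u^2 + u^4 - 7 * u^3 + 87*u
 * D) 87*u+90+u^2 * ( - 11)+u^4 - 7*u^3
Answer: D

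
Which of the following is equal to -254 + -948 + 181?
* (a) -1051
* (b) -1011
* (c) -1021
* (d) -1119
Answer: c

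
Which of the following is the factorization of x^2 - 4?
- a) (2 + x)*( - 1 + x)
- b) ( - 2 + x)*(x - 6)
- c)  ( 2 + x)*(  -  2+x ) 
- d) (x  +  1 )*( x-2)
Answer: c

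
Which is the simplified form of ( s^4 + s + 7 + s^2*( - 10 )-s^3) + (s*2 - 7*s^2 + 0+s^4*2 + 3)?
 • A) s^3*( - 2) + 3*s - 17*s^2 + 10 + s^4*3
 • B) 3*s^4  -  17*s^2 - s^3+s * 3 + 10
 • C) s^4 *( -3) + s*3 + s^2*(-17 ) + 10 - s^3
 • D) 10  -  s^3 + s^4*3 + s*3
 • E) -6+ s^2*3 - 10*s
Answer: B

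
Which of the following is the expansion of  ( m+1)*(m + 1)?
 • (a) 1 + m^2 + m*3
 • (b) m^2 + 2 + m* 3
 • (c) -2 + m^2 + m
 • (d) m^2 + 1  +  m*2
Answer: d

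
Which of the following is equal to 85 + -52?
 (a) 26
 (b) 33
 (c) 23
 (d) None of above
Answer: b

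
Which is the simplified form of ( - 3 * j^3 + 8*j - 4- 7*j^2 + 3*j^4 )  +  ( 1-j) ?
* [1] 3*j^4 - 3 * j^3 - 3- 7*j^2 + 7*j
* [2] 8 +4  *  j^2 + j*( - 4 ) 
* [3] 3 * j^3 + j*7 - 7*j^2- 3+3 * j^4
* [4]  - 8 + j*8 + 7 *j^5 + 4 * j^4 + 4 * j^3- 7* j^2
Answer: 1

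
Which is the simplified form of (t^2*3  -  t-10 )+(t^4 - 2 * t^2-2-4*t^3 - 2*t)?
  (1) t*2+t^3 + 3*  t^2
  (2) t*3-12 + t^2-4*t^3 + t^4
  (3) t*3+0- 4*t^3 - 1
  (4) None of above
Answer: 4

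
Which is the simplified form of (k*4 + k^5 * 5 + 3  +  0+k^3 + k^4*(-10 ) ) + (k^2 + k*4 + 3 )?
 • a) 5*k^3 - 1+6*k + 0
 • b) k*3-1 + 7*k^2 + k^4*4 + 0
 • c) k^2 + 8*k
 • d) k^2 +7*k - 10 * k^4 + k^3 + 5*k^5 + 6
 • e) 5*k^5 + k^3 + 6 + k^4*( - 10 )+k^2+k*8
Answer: e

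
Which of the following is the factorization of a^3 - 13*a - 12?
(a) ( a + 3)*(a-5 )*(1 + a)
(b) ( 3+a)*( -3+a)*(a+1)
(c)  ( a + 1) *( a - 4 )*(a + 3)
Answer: c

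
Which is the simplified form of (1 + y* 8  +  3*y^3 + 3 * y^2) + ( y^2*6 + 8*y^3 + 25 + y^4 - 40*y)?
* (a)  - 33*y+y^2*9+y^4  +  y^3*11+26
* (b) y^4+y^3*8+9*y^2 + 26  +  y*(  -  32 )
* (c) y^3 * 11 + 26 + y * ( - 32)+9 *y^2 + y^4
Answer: c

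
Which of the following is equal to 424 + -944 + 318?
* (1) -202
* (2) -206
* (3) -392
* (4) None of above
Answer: 1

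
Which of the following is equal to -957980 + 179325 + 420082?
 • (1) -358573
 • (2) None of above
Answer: 1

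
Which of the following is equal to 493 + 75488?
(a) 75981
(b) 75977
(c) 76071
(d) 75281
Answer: a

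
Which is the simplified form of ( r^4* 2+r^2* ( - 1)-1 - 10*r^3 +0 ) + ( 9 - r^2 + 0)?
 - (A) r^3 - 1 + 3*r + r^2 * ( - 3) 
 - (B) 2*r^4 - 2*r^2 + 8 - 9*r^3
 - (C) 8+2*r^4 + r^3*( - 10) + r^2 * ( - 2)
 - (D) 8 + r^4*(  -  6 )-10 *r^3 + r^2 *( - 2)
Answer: C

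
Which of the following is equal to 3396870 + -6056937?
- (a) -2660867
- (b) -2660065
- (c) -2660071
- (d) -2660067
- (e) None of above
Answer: d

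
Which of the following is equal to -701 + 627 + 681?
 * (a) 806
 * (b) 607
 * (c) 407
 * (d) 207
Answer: b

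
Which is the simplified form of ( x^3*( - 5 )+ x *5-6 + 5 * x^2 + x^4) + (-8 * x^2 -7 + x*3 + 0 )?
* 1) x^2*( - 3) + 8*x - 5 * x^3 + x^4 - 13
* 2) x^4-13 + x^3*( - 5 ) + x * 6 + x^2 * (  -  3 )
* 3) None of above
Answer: 1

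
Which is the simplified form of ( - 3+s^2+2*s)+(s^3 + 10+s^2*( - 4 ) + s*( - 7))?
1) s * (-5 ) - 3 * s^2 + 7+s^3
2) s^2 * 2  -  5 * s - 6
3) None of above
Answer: 1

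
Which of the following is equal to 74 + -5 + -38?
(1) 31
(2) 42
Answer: 1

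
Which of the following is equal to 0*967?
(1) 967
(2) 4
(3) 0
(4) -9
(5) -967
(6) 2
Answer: 3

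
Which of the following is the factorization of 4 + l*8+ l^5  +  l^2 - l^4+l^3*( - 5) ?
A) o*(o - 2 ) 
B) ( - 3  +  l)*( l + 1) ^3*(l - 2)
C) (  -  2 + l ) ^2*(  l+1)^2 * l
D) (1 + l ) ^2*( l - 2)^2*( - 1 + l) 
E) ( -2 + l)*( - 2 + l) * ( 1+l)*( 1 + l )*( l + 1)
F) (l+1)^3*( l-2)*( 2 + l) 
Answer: E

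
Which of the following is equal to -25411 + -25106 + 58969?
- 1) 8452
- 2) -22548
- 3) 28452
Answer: 1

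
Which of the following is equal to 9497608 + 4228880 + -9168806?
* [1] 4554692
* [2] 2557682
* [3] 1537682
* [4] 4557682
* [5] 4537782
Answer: 4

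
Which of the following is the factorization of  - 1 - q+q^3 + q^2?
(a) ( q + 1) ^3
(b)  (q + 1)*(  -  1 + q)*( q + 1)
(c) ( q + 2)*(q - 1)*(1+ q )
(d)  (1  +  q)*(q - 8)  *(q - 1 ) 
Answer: b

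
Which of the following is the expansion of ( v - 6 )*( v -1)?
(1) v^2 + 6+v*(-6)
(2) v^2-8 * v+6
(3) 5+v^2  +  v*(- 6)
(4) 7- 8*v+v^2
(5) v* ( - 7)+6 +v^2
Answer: 5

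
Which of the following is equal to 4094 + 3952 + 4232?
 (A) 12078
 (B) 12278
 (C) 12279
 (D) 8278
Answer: B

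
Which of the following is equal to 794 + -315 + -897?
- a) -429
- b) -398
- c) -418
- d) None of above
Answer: c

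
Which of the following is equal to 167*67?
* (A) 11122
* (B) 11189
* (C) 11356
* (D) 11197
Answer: B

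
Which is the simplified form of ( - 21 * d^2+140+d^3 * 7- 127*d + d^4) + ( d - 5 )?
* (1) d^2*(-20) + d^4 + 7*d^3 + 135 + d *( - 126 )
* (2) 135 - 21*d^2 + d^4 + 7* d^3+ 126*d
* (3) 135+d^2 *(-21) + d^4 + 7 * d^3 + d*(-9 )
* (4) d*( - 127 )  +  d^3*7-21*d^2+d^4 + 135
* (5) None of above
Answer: 5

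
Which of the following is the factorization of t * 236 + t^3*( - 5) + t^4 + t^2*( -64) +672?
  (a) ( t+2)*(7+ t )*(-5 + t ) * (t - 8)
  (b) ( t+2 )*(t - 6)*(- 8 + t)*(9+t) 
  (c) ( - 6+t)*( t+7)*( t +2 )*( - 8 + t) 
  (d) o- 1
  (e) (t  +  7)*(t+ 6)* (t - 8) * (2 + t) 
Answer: c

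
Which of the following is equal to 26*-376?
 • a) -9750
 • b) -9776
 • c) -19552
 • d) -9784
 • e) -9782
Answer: b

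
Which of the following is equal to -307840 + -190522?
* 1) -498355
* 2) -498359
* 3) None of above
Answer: 3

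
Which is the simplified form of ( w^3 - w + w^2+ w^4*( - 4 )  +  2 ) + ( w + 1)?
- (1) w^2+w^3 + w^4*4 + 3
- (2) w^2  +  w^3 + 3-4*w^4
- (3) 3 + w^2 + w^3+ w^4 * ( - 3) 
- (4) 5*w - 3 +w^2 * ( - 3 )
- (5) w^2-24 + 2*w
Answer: 2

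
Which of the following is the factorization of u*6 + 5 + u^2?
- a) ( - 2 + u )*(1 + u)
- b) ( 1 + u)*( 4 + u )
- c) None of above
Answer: c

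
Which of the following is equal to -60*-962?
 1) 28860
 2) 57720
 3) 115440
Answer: 2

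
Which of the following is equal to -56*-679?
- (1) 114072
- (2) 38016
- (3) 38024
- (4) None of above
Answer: 3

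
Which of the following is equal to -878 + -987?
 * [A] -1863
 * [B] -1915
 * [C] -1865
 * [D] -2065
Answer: C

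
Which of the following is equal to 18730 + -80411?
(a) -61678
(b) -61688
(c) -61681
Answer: c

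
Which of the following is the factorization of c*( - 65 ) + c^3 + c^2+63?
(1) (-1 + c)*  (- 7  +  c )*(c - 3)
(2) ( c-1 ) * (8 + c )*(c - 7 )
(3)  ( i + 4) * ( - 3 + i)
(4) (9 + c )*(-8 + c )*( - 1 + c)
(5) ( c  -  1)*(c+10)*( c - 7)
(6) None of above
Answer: 6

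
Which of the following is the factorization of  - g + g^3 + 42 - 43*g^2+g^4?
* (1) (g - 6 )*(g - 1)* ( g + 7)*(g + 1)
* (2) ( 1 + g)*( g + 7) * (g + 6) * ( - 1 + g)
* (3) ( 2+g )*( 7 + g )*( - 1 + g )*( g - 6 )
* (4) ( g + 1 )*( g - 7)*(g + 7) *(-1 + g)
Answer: 1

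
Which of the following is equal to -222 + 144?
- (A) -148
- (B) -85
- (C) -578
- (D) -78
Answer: D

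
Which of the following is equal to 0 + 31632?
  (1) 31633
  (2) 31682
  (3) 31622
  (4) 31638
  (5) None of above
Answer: 5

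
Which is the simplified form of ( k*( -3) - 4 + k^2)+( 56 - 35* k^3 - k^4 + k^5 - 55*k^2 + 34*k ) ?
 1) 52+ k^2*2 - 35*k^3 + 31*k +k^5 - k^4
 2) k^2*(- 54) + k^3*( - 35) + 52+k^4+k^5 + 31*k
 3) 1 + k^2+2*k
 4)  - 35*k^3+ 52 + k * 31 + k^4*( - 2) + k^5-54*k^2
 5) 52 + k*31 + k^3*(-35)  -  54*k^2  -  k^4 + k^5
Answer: 5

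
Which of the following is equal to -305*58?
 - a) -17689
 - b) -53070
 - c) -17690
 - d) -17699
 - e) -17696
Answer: c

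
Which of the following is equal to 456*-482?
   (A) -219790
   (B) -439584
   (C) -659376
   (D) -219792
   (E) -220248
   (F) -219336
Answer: D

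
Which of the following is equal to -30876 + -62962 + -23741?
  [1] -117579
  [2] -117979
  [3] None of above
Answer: 1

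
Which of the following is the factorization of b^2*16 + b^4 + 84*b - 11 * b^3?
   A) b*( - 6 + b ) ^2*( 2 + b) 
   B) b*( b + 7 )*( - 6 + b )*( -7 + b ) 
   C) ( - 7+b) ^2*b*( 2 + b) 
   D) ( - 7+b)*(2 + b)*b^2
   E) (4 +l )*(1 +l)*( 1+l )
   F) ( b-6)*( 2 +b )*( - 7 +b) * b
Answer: F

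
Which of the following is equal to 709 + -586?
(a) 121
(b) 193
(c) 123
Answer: c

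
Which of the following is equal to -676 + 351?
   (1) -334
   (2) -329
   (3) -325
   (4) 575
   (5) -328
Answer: 3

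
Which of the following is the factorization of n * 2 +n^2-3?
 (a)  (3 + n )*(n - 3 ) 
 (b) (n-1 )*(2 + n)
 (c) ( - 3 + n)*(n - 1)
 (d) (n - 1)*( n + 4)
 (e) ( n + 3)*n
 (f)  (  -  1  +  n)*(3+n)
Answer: f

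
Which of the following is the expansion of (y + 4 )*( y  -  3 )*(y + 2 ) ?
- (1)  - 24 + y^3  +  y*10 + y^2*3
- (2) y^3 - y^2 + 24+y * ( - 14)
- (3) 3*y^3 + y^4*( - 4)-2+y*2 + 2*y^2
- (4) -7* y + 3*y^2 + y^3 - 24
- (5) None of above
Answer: 5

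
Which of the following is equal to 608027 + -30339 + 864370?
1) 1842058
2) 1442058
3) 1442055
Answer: 2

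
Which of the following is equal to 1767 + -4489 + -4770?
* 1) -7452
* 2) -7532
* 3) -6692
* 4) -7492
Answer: 4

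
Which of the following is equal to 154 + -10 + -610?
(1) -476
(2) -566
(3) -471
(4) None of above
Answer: 4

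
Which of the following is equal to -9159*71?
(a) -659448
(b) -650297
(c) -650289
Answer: c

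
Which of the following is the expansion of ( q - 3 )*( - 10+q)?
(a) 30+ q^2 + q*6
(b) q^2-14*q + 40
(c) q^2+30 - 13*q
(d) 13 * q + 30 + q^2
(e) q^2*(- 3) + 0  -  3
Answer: c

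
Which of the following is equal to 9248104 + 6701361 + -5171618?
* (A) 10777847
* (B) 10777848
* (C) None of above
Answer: A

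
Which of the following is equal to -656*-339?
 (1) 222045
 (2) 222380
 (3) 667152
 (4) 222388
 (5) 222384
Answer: 5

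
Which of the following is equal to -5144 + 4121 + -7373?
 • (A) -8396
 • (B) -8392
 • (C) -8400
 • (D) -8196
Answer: A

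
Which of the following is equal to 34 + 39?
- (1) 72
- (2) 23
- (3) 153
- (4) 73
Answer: 4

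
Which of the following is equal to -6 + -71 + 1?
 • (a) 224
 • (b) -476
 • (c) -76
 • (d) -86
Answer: c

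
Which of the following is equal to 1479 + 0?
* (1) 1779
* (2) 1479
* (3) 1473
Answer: 2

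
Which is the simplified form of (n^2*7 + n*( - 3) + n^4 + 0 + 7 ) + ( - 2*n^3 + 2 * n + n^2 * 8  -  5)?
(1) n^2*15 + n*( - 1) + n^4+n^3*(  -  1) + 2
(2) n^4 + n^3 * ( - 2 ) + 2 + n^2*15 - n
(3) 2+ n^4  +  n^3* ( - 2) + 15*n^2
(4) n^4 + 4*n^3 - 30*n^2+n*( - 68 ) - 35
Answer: 2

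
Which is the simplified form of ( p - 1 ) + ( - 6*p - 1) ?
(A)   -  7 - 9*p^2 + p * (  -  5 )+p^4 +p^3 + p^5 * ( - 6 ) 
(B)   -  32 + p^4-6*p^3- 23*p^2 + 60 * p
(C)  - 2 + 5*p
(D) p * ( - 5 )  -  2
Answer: D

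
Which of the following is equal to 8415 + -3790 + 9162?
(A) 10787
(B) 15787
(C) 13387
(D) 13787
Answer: D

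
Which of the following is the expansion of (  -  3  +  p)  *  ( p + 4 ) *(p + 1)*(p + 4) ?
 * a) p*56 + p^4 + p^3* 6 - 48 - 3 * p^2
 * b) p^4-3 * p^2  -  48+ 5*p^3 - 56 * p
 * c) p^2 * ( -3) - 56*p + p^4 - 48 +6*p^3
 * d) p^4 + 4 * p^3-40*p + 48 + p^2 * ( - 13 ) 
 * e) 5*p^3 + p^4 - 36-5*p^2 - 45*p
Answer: c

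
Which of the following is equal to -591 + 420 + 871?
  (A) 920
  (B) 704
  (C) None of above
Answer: C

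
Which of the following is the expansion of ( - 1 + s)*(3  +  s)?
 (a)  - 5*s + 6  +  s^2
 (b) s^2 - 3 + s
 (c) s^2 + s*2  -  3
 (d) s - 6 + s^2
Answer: c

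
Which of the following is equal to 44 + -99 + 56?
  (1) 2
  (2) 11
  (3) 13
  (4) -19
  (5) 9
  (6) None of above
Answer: 6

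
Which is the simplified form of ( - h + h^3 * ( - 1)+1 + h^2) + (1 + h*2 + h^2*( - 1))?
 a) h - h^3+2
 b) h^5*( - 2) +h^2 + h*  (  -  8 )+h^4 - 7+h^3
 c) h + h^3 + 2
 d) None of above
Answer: a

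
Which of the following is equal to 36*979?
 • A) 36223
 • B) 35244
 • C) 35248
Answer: B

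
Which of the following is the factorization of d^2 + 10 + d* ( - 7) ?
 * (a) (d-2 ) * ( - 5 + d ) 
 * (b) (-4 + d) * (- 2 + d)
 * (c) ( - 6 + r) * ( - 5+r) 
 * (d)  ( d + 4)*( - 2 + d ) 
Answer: a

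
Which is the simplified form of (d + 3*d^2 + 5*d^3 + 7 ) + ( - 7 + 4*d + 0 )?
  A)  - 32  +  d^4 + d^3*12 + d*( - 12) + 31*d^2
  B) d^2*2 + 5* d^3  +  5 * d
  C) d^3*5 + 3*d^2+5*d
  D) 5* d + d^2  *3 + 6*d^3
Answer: C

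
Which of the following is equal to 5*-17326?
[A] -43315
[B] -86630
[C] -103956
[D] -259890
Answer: B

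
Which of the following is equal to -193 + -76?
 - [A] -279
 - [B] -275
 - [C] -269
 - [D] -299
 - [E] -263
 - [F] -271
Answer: C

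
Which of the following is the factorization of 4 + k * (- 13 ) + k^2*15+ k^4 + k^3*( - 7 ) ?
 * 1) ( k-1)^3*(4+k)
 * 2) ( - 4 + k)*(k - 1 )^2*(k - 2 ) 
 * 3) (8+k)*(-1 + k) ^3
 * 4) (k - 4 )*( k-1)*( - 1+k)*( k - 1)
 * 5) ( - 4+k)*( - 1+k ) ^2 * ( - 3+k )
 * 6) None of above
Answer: 4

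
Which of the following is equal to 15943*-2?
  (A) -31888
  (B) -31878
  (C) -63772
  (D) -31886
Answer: D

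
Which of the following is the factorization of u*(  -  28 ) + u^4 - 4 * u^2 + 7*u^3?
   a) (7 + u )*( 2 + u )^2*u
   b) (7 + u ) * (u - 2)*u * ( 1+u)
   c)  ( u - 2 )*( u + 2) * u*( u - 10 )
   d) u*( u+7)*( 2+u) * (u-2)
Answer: d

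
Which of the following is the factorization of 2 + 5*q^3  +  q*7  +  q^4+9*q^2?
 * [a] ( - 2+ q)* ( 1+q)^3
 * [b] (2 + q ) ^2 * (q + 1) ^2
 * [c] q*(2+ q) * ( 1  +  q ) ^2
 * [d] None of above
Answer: d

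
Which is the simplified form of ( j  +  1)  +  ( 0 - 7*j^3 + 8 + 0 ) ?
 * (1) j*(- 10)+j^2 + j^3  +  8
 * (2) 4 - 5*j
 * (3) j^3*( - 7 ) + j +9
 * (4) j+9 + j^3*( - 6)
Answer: 3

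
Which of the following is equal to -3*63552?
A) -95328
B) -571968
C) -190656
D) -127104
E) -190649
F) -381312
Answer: C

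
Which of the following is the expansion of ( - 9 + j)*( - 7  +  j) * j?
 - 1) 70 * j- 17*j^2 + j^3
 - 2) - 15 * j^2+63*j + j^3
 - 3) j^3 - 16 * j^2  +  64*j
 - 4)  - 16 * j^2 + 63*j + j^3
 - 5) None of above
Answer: 4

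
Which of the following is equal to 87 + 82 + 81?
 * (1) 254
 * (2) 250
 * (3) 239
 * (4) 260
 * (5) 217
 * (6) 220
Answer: 2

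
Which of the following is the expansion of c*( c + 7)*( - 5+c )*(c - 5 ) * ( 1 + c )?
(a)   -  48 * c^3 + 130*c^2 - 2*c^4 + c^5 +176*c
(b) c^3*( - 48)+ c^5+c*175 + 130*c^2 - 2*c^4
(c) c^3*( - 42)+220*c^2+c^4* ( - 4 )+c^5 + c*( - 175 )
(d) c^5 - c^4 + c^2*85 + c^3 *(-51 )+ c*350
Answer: b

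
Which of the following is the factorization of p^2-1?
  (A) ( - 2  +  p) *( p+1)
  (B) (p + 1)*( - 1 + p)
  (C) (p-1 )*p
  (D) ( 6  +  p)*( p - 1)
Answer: B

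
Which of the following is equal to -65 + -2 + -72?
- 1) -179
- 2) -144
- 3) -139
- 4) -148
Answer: 3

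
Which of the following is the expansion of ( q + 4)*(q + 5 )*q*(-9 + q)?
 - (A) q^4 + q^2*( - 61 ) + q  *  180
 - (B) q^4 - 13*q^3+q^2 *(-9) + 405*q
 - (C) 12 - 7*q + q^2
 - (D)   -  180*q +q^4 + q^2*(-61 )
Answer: D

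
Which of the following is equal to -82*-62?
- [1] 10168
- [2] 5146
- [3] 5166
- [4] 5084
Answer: 4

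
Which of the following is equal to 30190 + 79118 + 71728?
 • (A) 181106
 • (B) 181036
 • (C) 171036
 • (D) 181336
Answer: B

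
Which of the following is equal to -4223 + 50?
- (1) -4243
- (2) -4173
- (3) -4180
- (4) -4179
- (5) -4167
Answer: 2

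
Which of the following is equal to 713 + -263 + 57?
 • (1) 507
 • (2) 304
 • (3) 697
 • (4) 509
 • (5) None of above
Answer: 1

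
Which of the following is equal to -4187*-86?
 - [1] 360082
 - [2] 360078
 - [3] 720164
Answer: 1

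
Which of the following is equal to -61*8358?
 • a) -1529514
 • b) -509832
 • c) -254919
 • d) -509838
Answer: d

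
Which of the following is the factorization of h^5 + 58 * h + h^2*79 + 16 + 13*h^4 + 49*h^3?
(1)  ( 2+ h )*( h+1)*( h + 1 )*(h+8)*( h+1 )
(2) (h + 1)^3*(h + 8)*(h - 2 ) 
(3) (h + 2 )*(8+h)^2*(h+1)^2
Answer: 1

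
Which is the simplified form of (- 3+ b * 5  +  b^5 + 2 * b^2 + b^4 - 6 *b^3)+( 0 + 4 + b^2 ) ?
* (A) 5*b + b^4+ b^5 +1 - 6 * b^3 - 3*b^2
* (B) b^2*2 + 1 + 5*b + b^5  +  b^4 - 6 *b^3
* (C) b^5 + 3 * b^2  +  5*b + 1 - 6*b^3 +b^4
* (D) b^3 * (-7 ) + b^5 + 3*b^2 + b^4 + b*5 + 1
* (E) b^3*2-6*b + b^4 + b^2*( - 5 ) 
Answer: C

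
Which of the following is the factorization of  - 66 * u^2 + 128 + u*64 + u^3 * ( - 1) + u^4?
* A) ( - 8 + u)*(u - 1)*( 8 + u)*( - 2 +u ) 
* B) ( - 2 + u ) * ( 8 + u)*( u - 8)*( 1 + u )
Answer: B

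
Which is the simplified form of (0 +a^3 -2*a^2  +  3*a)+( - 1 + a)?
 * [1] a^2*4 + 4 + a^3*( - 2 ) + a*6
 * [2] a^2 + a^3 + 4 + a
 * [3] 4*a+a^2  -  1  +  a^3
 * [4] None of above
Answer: 4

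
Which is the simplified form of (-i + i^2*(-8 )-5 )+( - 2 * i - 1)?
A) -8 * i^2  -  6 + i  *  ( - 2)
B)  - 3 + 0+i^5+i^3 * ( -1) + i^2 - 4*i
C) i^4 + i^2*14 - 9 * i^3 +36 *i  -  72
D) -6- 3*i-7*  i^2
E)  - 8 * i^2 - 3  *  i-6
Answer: E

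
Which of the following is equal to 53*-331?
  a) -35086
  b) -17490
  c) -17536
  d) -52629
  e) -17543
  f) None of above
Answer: e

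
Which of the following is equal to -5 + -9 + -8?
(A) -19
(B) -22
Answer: B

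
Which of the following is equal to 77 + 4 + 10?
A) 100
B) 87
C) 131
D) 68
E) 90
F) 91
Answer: F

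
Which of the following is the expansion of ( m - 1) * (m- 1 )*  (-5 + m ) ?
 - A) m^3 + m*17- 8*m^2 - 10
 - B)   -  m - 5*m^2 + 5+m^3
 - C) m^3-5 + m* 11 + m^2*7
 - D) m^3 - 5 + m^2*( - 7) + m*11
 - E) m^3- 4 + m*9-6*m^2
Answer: D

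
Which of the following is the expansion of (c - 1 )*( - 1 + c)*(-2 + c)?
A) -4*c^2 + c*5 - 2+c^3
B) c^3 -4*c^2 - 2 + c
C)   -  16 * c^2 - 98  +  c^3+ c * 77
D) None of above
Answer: A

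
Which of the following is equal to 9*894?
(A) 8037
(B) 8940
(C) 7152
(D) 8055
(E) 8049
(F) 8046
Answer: F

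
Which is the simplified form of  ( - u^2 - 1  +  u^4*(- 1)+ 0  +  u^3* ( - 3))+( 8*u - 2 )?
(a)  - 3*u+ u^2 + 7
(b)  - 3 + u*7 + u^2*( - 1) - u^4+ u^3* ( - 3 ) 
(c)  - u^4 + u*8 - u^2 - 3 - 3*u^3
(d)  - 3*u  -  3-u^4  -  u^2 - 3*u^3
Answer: c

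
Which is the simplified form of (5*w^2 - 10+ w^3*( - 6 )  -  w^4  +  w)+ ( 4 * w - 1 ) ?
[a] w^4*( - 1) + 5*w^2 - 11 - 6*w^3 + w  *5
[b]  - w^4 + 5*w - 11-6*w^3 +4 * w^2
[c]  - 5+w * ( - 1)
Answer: a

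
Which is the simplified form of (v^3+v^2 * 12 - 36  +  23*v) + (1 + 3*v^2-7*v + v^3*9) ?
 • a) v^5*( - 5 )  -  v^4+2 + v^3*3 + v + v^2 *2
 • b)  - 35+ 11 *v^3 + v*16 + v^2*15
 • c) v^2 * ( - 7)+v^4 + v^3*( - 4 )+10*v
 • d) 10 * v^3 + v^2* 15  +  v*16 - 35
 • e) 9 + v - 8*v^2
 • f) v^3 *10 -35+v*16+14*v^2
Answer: d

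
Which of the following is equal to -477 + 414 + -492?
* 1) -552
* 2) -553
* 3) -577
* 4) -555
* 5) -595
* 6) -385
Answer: 4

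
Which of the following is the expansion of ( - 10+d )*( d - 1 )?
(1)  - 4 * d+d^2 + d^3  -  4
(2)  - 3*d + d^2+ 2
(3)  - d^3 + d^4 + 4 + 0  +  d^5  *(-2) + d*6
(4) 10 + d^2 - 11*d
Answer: 4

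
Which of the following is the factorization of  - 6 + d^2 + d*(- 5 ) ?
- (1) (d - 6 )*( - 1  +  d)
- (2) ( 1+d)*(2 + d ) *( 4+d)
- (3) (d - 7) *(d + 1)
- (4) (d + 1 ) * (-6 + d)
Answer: 4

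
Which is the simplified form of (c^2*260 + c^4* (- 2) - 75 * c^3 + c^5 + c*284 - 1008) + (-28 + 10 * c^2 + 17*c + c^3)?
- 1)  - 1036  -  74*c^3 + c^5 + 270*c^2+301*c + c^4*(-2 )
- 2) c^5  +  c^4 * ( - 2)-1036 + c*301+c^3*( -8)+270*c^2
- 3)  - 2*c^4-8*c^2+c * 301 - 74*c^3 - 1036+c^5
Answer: 1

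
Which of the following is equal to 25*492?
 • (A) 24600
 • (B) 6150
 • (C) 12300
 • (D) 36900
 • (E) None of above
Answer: C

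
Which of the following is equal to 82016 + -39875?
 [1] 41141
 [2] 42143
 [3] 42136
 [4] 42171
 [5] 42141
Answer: 5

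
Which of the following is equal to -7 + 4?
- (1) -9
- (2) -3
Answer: 2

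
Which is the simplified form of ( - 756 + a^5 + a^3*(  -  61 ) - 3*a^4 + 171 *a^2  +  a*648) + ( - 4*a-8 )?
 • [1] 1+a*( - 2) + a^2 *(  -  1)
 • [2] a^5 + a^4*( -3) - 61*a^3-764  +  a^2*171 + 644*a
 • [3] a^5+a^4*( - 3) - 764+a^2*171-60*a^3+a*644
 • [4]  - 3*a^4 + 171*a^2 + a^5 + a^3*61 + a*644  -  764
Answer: 2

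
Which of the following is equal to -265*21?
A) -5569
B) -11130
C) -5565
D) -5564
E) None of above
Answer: C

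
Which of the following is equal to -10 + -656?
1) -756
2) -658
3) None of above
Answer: 3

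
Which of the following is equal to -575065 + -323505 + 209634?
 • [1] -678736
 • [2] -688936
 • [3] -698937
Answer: 2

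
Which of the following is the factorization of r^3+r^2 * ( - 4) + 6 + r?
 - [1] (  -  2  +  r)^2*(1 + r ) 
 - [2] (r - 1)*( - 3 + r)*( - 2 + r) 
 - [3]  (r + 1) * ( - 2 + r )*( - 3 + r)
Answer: 3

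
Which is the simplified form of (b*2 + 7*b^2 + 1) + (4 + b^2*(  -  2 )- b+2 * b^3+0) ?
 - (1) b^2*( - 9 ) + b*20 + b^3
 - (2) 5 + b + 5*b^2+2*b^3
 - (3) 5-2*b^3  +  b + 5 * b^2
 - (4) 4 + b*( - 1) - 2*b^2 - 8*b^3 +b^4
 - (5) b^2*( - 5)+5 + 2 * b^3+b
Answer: 2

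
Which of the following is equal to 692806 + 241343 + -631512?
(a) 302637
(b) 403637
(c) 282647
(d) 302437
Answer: a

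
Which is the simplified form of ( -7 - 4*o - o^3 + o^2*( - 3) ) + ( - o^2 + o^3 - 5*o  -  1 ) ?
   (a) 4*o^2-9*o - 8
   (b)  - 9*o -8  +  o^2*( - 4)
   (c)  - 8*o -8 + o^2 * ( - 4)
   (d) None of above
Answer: b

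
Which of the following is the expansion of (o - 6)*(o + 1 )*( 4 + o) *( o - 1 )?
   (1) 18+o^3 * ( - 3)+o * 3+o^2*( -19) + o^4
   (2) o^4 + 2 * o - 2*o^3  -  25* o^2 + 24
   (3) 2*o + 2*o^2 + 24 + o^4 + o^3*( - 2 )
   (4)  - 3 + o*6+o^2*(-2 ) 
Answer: 2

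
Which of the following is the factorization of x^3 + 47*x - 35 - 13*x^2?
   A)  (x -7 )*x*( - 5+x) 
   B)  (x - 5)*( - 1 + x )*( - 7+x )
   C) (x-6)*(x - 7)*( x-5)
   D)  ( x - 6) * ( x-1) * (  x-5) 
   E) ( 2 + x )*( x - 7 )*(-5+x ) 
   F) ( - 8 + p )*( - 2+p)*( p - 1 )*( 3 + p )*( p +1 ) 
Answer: B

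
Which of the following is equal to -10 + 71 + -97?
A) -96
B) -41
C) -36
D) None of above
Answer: C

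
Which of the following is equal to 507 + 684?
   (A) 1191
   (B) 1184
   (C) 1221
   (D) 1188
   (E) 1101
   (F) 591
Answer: A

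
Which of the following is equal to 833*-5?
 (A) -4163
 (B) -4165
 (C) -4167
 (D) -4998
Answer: B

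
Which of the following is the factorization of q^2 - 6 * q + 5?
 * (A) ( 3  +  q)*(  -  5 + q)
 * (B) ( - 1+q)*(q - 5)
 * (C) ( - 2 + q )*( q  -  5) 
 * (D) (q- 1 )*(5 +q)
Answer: B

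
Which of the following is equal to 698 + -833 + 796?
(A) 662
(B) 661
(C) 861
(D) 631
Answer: B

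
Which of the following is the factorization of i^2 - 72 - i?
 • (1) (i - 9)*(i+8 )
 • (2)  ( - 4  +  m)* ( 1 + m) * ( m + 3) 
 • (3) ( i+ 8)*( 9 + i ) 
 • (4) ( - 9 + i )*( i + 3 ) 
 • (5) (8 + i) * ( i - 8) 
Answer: 1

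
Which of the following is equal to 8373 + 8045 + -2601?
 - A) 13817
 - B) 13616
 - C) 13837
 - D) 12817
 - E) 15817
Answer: A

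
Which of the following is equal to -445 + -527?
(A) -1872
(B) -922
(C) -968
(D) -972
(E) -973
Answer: D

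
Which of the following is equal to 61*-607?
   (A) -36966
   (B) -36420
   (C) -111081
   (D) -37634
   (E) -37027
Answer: E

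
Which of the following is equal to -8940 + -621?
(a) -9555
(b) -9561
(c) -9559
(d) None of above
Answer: b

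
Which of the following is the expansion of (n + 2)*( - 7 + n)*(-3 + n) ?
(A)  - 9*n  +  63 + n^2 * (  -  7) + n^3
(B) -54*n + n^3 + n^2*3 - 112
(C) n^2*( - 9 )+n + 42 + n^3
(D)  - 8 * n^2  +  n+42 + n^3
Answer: D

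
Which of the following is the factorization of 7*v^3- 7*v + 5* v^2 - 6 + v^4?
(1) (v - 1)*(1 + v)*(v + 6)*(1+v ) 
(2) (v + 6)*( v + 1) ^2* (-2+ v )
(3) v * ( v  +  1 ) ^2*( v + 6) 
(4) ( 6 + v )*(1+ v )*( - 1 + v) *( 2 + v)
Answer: 1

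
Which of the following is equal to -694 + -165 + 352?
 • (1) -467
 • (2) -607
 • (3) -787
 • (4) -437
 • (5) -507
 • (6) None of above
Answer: 5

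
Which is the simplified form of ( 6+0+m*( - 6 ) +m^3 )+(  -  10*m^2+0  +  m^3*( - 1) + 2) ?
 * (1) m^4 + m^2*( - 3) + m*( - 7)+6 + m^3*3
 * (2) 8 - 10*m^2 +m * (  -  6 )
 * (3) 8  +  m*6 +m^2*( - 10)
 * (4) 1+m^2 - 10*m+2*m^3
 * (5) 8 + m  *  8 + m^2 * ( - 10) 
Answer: 2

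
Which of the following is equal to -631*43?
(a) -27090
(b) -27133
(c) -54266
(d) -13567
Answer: b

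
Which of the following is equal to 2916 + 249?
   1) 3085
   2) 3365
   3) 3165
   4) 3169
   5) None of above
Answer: 3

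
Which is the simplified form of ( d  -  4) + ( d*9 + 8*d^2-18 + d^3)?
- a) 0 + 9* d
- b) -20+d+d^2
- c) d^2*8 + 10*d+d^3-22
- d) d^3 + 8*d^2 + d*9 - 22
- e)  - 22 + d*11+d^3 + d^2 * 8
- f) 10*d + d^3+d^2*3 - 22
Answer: c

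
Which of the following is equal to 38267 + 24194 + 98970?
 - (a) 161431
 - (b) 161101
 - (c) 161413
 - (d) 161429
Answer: a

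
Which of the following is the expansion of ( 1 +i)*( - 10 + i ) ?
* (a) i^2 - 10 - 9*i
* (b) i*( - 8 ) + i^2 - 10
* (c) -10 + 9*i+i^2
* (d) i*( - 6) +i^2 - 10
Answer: a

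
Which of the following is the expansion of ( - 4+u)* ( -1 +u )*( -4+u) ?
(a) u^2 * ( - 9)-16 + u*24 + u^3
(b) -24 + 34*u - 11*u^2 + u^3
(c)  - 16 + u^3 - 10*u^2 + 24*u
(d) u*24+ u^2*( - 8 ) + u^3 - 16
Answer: a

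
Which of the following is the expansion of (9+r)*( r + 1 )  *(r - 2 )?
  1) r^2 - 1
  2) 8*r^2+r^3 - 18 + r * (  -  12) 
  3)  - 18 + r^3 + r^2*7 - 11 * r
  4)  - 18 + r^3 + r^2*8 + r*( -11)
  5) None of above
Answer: 4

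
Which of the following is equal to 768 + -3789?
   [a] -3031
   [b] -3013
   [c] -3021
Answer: c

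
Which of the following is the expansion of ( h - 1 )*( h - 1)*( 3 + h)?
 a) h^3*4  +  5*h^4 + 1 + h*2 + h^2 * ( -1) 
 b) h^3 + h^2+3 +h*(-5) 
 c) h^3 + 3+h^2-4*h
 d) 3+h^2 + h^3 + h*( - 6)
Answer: b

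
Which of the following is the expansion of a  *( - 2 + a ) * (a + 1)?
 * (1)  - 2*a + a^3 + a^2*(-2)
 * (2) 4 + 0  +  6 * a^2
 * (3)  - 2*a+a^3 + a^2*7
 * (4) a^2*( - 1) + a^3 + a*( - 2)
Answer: 4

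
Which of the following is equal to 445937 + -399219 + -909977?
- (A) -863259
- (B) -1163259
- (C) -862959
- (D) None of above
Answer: A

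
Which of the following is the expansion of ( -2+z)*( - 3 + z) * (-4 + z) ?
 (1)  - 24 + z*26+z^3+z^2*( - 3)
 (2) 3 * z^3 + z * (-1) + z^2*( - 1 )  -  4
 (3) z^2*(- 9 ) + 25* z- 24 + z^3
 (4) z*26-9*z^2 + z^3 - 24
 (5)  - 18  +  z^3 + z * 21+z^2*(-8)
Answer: 4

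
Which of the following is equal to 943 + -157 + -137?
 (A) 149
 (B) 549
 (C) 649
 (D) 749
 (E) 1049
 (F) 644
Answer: C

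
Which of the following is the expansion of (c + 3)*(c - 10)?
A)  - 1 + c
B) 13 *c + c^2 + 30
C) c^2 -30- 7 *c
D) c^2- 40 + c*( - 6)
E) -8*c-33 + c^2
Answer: C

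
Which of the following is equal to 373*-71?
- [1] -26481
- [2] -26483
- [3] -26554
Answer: 2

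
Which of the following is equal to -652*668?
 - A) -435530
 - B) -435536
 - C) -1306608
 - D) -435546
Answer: B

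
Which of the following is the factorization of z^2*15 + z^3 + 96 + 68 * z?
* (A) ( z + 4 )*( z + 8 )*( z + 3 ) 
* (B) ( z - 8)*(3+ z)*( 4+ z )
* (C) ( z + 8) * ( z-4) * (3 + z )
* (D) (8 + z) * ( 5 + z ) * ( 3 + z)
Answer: A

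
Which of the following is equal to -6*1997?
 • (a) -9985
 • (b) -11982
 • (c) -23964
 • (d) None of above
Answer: b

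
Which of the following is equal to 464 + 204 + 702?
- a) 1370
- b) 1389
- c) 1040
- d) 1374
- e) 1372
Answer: a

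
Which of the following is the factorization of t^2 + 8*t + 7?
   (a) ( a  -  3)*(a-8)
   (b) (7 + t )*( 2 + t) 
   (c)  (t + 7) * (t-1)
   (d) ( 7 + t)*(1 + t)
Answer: d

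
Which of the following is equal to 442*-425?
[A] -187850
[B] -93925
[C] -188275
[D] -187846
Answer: A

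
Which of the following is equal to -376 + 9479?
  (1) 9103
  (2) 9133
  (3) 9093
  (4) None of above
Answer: 1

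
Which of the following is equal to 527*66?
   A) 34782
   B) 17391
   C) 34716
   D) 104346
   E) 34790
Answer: A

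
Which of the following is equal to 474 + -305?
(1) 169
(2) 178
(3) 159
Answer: 1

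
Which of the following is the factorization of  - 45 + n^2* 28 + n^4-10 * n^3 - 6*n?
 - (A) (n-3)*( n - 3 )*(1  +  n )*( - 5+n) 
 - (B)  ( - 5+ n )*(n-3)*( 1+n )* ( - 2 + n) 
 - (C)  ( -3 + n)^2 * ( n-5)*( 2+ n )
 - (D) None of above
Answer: A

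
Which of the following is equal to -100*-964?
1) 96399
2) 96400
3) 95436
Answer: 2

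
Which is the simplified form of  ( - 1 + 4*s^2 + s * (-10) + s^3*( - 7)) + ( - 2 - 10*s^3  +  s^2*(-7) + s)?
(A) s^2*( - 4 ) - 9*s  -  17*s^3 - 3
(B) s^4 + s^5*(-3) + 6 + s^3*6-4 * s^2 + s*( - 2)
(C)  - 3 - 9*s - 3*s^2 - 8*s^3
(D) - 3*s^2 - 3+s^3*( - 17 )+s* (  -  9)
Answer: D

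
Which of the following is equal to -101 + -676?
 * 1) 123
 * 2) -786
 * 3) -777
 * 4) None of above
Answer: 3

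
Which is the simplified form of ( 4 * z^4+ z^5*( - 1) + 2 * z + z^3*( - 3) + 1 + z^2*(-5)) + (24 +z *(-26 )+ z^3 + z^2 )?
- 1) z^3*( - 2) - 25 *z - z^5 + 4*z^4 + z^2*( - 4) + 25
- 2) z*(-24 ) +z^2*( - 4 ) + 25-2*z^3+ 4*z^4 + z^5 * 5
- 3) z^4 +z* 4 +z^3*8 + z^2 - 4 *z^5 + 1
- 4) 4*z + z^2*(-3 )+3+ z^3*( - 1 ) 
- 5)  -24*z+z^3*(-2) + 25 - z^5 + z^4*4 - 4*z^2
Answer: 5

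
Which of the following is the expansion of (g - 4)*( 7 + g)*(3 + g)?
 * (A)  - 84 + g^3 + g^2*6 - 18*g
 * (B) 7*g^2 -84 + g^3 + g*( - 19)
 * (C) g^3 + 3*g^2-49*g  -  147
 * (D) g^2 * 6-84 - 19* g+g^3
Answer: D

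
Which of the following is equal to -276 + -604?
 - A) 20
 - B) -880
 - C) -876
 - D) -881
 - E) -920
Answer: B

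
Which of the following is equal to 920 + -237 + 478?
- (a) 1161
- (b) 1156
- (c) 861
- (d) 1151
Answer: a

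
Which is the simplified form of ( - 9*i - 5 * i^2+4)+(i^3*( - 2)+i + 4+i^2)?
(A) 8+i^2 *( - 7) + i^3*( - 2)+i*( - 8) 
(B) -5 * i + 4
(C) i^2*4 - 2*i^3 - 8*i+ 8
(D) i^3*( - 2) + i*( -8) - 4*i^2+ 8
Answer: D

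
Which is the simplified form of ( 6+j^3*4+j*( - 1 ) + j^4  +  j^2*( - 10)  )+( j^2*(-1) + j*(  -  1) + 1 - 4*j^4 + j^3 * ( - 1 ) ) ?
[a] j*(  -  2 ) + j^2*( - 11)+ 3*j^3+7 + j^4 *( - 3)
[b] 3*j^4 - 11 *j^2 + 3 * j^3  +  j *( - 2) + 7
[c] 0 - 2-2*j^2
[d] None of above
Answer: a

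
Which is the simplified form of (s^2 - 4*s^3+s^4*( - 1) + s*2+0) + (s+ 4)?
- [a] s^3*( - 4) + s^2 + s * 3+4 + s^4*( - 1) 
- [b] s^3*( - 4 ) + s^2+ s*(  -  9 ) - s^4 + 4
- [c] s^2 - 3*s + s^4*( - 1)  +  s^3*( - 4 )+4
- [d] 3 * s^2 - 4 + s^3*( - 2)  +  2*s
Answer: a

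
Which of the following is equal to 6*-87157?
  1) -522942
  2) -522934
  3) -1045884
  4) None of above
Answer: 1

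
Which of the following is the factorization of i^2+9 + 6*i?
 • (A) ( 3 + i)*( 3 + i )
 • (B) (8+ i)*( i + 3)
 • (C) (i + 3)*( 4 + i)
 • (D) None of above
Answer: A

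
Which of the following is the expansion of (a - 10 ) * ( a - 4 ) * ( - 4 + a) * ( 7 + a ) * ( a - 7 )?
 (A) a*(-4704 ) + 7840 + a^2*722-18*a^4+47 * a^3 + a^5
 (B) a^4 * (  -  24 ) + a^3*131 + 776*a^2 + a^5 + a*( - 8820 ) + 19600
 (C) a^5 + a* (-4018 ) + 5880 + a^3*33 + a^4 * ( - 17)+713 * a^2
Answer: A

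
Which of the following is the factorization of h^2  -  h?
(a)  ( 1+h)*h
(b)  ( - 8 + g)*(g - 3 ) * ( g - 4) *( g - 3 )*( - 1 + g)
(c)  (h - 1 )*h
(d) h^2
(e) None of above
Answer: c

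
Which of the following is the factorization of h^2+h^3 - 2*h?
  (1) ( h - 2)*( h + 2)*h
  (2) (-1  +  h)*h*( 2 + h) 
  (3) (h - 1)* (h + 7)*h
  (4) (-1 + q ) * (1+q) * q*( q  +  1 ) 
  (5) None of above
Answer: 2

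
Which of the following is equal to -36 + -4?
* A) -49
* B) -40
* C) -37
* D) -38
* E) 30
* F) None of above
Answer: B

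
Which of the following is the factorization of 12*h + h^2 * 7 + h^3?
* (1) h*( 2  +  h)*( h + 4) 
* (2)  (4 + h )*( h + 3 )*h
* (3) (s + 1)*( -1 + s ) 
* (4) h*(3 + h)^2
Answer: 2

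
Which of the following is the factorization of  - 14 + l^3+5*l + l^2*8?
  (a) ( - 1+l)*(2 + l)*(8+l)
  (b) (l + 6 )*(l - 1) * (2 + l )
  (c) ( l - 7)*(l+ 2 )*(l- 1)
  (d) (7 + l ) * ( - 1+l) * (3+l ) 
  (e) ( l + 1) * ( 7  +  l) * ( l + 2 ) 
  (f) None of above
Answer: f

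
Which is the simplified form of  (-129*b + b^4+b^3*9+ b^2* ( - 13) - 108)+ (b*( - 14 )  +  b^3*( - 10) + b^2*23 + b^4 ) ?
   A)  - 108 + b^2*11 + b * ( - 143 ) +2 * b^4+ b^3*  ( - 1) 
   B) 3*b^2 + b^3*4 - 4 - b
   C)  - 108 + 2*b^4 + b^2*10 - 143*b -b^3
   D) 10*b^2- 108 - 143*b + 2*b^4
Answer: C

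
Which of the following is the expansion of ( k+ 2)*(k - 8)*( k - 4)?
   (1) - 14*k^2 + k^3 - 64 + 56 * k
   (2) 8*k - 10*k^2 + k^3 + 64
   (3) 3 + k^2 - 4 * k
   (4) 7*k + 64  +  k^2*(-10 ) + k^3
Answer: 2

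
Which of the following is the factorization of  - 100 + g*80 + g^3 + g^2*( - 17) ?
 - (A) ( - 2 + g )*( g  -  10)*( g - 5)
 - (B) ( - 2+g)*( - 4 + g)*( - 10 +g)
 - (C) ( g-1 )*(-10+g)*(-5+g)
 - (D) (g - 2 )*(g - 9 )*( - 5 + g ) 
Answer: A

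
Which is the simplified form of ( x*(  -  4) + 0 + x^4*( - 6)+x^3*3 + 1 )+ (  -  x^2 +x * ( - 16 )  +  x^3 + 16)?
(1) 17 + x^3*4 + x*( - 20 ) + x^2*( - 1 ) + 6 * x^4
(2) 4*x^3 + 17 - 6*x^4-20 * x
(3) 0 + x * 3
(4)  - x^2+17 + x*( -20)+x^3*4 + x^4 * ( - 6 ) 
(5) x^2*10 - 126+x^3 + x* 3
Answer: 4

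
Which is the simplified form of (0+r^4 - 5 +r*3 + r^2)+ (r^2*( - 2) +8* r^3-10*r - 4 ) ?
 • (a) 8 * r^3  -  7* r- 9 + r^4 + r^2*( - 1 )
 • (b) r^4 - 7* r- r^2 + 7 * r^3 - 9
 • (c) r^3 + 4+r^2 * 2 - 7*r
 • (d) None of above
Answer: a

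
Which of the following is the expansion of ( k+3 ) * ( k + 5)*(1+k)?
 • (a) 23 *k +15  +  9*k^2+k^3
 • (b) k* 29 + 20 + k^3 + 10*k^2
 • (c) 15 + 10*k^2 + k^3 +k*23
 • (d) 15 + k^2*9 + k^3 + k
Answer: a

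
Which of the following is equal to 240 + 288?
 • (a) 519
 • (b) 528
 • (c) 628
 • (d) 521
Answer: b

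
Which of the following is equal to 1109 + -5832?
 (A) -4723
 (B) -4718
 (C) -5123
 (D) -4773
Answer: A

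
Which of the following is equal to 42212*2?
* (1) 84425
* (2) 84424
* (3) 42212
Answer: 2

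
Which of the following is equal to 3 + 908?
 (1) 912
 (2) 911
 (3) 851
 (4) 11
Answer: 2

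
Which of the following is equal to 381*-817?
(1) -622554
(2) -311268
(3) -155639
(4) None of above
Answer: 4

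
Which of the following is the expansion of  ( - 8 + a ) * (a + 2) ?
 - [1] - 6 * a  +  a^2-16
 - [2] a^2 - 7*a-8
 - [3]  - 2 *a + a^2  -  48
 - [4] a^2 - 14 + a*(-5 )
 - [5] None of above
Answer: 1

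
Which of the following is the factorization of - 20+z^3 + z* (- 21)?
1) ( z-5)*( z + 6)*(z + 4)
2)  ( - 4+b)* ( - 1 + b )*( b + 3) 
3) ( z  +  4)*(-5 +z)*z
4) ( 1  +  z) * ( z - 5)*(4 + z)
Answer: 4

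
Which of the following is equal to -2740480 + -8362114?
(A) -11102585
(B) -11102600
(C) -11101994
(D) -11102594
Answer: D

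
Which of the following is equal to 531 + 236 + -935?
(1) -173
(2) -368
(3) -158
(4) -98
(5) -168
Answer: 5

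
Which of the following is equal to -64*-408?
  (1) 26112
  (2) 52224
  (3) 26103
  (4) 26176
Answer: 1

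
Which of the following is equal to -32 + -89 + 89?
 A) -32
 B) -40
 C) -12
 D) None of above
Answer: A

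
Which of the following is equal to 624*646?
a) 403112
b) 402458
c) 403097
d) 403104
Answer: d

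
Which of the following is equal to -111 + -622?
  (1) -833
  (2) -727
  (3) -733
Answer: 3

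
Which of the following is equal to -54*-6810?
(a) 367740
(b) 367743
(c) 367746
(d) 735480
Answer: a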